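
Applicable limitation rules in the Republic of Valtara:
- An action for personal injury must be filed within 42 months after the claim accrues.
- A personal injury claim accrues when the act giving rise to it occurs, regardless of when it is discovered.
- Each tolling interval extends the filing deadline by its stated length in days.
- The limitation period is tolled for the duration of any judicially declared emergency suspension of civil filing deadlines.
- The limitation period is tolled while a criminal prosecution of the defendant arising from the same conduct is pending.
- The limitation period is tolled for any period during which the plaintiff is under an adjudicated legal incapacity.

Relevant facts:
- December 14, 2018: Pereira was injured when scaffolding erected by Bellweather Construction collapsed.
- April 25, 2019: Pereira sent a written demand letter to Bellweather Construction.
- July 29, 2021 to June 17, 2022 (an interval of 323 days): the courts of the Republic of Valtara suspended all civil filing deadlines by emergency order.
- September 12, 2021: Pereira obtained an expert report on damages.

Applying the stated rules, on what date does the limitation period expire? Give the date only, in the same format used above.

The limitation period began to run on December 14, 2018.
The untolled deadline — 42 months after December 14, 2018 — is June 14, 2022.
Because the emergency suspension of filing deadlines ran from July 29, 2021 to June 17, 2022, the deadline is extended by 323 days to May 3, 2023.
Nothing else in the chronology tolls or restarts the period.

May 3, 2023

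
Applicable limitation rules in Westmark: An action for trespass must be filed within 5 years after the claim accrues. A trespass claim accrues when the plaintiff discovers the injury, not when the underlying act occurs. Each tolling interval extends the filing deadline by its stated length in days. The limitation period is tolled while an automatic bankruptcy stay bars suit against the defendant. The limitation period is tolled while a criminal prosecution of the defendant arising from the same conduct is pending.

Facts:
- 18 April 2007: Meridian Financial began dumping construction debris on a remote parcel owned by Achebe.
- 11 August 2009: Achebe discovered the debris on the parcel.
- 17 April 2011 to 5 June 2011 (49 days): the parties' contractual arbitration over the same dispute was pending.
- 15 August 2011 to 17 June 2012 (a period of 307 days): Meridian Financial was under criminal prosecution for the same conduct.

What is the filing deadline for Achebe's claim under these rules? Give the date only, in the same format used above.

14 June 2015

Under the discovery rule, the claim accrued on 11 August 2009, when Achebe discovered the injury — not on the 18 April 2007 date of the underlying act.
The untolled deadline — 5 years after 11 August 2009 — is 11 August 2014.
The period was tolled for 307 days by the pending criminal prosecution (15 August 2011 to 17 June 2012), pushing the deadline to 14 June 2015.
No stated provision tolls the period for a pending arbitration, so the interval from 17 April 2011 to 5 June 2011 has no effect on the deadline.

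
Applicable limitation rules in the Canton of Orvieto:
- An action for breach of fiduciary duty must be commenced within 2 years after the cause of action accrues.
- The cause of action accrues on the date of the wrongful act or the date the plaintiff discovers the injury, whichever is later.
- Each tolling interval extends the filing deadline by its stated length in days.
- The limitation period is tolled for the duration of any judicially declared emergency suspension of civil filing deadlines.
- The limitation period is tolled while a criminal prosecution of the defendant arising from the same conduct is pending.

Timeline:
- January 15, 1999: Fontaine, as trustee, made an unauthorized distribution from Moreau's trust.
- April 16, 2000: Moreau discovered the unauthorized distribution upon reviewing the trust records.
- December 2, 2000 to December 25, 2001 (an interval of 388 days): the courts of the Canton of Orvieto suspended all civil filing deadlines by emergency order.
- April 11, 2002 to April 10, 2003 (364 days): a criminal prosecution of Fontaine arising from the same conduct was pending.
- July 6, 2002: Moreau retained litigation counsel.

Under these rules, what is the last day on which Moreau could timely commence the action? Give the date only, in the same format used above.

The claim accrued on April 16, 2000 — the later of the January 15, 1999 act and the April 16, 2000 discovery.
The untolled deadline — 2 years after April 16, 2000 — is April 16, 2002.
Because the emergency suspension of filing deadlines ran from December 2, 2000 to December 25, 2001, the deadline is extended by 388 days to May 9, 2003.
The pending criminal prosecution from April 11, 2002 to April 10, 2003 tolled the period for 364 days, extending the deadline to May 7, 2004.
None of the other events listed affects the running of the period under the stated rules.

May 7, 2004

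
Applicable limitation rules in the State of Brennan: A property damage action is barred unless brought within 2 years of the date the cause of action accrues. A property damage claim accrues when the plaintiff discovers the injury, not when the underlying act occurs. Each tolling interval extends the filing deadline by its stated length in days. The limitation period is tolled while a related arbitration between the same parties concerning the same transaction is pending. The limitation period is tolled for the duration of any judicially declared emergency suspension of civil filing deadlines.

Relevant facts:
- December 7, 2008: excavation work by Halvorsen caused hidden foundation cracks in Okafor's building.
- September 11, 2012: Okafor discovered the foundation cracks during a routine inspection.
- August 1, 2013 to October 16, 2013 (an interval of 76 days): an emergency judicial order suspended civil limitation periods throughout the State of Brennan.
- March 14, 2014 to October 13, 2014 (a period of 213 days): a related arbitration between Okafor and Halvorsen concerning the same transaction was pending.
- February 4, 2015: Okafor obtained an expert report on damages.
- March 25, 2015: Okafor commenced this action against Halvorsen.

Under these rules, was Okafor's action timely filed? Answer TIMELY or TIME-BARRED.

TIMELY

Accrual is tied to discovery, so the period began on September 11, 2012 rather than on December 7, 2008 when the act occurred.
Adding the 2 years base period to September 11, 2012 gives a deadline of September 11, 2014, before any tolling.
The emergency suspension of filing deadlines from August 1, 2013 to October 16, 2013 tolled the period for 76 days, extending the deadline to November 26, 2014.
The pending related arbitration from March 14, 2014 to October 13, 2014 tolled the period for 213 days, extending the deadline to June 27, 2015.
The other events in the timeline have no effect on the limitation period under the stated rules.
Filing on March 25, 2015 beat the June 27, 2015 deadline — the action is timely.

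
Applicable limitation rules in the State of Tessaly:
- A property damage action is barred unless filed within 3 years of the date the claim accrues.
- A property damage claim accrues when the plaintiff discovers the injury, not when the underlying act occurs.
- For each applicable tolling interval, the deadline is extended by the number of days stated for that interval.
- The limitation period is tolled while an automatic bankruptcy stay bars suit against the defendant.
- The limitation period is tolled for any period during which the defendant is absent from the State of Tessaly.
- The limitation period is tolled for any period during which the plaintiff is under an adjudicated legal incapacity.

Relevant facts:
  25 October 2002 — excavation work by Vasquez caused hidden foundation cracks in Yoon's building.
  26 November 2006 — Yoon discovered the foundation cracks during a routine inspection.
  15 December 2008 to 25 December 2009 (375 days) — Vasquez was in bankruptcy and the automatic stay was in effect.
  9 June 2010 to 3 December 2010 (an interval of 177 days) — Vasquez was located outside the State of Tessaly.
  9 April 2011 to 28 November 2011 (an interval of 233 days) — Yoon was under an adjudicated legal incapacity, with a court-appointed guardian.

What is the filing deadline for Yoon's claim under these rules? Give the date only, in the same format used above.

20 January 2012

The claim did not accrue until Yoon discovered the injury on 26 November 2006; the 25 October 2002 act date does not start the clock under the stated rule.
Adding the 3 years base period to 26 November 2006 gives a deadline of 26 November 2009, before any tolling.
Because the automatic bankruptcy stay ran from 15 December 2008 to 25 December 2009, the deadline is extended by 375 days to 6 December 2010.
The period was tolled for 177 days by the defendant's absence from the jurisdiction (9 June 2010 to 3 December 2010), pushing the deadline to 1 June 2011.
Because the plaintiff's legal incapacity ran from 9 April 2011 to 28 November 2011, the deadline is extended by 233 days to 20 January 2012.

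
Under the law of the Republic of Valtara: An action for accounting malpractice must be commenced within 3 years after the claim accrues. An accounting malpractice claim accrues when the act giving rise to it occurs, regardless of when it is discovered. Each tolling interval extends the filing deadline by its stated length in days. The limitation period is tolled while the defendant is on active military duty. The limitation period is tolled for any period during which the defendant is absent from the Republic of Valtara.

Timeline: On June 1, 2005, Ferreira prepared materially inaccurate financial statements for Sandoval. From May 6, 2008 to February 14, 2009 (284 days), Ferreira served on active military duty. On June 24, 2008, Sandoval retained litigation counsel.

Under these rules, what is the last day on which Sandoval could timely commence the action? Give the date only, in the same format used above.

March 12, 2009

The limitation period began to run on June 1, 2005.
3 years from June 1, 2005 is June 1, 2008.
Because the defendant's active military service ran from May 6, 2008 to February 14, 2009, the deadline is extended by 284 days to March 12, 2009.
The other events in the timeline have no effect on the limitation period under the stated rules.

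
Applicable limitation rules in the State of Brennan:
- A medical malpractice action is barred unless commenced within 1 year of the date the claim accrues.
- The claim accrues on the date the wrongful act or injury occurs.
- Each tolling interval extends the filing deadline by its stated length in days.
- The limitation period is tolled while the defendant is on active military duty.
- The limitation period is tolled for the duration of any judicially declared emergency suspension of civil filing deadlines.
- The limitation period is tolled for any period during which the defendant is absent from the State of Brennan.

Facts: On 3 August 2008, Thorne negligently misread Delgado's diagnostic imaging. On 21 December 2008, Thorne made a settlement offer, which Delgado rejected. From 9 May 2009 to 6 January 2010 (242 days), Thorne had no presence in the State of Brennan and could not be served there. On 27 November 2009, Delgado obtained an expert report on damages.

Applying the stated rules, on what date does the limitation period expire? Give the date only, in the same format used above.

2 April 2010

The claim accrued on 3 August 2008, when the wrongful act occurred.
Adding the 1 year base period to 3 August 2008 gives a deadline of 3 August 2009, before any tolling.
Because the defendant's absence from the jurisdiction ran from 9 May 2009 to 6 January 2010, the deadline is extended by 242 days to 2 April 2010.
None of the other events listed affects the running of the period under the stated rules.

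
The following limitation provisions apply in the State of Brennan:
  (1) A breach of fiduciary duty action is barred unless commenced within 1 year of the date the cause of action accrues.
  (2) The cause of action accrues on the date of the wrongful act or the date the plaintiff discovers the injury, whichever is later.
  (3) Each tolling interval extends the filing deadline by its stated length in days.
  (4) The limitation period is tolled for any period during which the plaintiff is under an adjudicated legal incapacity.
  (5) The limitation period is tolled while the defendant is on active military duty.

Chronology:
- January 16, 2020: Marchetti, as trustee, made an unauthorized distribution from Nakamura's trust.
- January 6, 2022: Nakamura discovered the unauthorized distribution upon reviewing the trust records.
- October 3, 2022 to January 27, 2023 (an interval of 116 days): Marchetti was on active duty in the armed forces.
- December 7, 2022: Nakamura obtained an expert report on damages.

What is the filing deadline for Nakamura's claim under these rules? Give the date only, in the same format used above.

May 2, 2023

Because discovery on January 6, 2022 post-dates the January 16, 2020 act, accrual under the later-of rule falls on January 6, 2022.
Adding the 1 year base period to January 6, 2022 gives a deadline of January 6, 2023, before any tolling.
Because the defendant's active military service ran from October 3, 2022 to January 27, 2023, the deadline is extended by 116 days to May 2, 2023.
None of the other events listed affects the running of the period under the stated rules.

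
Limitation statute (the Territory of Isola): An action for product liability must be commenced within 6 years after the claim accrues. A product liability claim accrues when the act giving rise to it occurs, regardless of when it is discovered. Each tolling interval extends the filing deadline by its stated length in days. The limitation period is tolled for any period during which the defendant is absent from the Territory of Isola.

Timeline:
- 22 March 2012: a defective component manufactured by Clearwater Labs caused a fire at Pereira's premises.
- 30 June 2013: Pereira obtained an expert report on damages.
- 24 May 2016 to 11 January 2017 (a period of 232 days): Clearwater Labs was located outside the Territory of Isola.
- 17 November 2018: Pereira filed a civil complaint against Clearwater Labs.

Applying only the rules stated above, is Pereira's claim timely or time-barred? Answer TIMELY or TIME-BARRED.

TIME-BARRED

The claim accrued on 22 March 2012, when the wrongful act occurred.
6 years from 22 March 2012 is 22 March 2018.
The defendant's absence from the jurisdiction from 24 May 2016 to 11 January 2017 tolled the period for 232 days, extending the deadline to 9 November 2018.
Nothing else in the chronology tolls or restarts the period.
Filing on 17 November 2018 missed the 9 November 2018 deadline — the action is time-barred.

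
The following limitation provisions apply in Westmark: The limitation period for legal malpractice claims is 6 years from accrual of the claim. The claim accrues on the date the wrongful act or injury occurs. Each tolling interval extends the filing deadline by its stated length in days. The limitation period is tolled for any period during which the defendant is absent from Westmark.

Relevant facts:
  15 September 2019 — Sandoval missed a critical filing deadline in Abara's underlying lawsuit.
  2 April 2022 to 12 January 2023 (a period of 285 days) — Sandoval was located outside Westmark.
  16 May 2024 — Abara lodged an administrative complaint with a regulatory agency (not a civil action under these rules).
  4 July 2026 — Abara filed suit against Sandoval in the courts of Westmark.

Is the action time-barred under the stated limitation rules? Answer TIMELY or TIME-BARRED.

The claim accrued on 15 September 2019, when the wrongful act occurred.
6 years from 15 September 2019 is 15 September 2025.
The period was tolled for 285 days by the defendant's absence from the jurisdiction (2 April 2022 to 12 January 2023), pushing the deadline to 27 June 2026.
None of the other events listed affects the running of the period under the stated rules.
Abara filed on 4 July 2026, after the 27 June 2026 deadline, so the action is time-barred.

TIME-BARRED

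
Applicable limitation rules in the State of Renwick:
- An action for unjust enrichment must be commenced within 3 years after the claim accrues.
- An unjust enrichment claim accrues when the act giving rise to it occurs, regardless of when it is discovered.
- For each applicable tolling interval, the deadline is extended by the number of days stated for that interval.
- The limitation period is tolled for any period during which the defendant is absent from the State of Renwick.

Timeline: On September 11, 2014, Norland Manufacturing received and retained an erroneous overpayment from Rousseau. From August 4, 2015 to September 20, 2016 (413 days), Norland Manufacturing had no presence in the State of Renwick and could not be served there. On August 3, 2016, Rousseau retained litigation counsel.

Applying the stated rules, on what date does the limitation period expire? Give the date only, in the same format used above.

October 29, 2018

The claim accrued on September 11, 2014, when the wrongful act occurred.
The untolled deadline — 3 years after September 11, 2014 — is September 11, 2017.
The period was tolled for 413 days by the defendant's absence from the jurisdiction (August 4, 2015 to September 20, 2016), pushing the deadline to October 29, 2018.
The other events in the timeline have no effect on the limitation period under the stated rules.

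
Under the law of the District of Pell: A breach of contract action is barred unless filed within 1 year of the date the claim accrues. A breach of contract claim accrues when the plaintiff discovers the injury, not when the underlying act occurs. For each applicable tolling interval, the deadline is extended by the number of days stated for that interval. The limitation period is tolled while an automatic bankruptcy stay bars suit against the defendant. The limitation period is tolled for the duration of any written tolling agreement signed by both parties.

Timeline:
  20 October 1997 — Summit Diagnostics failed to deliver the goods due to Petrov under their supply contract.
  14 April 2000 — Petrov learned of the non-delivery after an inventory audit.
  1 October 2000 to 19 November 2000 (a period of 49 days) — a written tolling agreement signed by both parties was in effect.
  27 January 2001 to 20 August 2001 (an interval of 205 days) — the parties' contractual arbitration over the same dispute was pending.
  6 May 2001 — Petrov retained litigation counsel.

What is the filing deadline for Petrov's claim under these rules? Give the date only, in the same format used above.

Under the discovery rule, the claim accrued on 14 April 2000, when Petrov discovered the injury — not on the 20 October 1997 date of the underlying act.
The untolled deadline — 1 year after 14 April 2000 — is 14 April 2001.
The written tolling agreement from 1 October 2000 to 19 November 2000 tolled the period for 49 days, extending the deadline to 2 June 2001.
Although a pending arbitration ran from 27 January 2001 to 20 August 2001, the stated rules do not make that a tolling event, so it is disregarded.
None of the other events listed affects the running of the period under the stated rules.

2 June 2001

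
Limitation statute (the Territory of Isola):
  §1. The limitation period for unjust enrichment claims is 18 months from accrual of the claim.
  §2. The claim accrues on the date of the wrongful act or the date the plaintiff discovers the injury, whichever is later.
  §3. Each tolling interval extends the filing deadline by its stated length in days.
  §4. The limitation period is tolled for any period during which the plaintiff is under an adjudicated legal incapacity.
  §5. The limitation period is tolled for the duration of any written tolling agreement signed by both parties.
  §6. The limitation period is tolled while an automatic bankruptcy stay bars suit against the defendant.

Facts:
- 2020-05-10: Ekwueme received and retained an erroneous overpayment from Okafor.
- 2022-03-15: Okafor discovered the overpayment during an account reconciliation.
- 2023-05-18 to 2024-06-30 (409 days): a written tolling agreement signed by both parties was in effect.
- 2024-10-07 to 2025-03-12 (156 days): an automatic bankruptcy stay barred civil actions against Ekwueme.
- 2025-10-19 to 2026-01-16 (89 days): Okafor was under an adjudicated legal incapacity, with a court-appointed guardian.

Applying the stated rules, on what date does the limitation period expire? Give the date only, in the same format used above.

Because discovery on 2022-03-15 post-dates the 2020-05-10 act, accrual under the later-of rule falls on 2022-03-15.
The untolled deadline — 18 months after 2022-03-15 — is 2023-09-15.
The written tolling agreement from 2023-05-18 to 2024-06-30 tolled the period for 409 days, extending the deadline to 2024-10-28.
Because the automatic bankruptcy stay ran from 2024-10-07 to 2025-03-12, the deadline is extended by 156 days to 2025-04-02.
By the time the plaintiff's legal incapacity began on 2025-10-19, the limitation period had already expired on 2025-04-02; that interval cannot revive it.

2025-04-02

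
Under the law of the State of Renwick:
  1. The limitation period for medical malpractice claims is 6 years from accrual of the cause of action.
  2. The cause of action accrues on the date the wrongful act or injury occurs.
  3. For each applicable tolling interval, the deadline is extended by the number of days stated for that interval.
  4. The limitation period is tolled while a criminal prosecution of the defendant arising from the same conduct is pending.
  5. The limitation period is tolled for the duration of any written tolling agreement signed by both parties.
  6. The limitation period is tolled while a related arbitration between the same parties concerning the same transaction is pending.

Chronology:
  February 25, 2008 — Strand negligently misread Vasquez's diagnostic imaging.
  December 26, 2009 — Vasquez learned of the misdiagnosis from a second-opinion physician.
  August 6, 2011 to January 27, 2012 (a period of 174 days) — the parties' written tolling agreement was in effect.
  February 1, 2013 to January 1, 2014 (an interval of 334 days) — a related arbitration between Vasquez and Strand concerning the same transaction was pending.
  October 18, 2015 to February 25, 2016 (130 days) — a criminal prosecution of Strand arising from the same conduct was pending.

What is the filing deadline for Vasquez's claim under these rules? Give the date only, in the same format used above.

The claim accrued on February 25, 2008, when the wrongful act occurred; under the stated occurrence rule the December 26, 2009 discovery does not delay accrual.
The untolled deadline — 6 years after February 25, 2008 — is February 25, 2014.
Because the written tolling agreement ran from August 6, 2011 to January 27, 2012, the deadline is extended by 174 days to August 18, 2014.
The pending related arbitration from February 1, 2013 to January 1, 2014 tolled the period for 334 days, extending the deadline to July 18, 2015.
The pending criminal prosecution starting October 18, 2015 came too late — the period had run on July 18, 2015 — and so does not extend the deadline.

July 18, 2015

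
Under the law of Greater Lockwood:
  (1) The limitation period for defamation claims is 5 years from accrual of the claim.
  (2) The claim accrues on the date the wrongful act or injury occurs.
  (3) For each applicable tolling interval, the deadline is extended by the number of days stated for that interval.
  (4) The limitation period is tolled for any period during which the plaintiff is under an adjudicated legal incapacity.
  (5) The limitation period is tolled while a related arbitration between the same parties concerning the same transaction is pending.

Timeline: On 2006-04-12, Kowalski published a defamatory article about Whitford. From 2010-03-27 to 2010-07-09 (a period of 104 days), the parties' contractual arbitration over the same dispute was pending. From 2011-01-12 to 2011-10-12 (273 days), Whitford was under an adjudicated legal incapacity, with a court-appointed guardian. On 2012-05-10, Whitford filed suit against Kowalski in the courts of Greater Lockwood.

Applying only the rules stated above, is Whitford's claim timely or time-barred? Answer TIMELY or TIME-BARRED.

TIME-BARRED

The limitation period began to run on 2006-04-12.
5 years from 2006-04-12 is 2011-04-12.
Because the pending related arbitration ran from 2010-03-27 to 2010-07-09, the deadline is extended by 104 days to 2011-07-25.
The period was tolled for 273 days by the plaintiff's legal incapacity (2011-01-12 to 2011-10-12), pushing the deadline to 2012-04-23.
Filing on 2012-05-10 missed the 2012-04-23 deadline — the action is time-barred.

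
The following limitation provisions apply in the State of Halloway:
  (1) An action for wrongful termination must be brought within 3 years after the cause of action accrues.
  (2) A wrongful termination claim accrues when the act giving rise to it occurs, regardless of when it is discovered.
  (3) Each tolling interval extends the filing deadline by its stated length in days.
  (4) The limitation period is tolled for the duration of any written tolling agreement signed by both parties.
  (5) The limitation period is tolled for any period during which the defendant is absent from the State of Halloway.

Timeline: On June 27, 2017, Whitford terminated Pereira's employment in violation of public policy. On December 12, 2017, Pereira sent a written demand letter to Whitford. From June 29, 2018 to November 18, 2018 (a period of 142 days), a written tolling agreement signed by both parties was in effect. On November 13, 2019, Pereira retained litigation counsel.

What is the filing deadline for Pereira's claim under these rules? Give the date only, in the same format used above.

November 16, 2020

The limitation period began to run on June 27, 2017.
Adding the 3 years base period to June 27, 2017 gives a deadline of June 27, 2020, before any tolling.
Because the written tolling agreement ran from June 29, 2018 to November 18, 2018, the deadline is extended by 142 days to November 16, 2020.
None of the other events listed affects the running of the period under the stated rules.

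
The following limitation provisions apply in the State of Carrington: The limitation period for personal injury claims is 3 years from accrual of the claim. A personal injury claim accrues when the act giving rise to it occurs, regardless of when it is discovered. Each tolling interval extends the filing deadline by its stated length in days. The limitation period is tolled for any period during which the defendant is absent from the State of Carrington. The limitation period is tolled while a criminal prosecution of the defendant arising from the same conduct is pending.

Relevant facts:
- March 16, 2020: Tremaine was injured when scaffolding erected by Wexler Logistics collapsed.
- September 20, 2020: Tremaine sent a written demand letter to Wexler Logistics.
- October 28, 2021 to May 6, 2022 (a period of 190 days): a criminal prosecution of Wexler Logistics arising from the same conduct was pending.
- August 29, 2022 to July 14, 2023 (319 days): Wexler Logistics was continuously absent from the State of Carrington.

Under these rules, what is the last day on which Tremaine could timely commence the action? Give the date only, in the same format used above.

August 6, 2024

The limitation period began to run on March 16, 2020.
The untolled deadline — 3 years after March 16, 2020 — is March 16, 2023.
The period was tolled for 190 days by the pending criminal prosecution (October 28, 2021 to May 6, 2022), pushing the deadline to September 22, 2023.
Because the defendant's absence from the jurisdiction ran from August 29, 2022 to July 14, 2023, the deadline is extended by 319 days to August 6, 2024.
Nothing else in the chronology tolls or restarts the period.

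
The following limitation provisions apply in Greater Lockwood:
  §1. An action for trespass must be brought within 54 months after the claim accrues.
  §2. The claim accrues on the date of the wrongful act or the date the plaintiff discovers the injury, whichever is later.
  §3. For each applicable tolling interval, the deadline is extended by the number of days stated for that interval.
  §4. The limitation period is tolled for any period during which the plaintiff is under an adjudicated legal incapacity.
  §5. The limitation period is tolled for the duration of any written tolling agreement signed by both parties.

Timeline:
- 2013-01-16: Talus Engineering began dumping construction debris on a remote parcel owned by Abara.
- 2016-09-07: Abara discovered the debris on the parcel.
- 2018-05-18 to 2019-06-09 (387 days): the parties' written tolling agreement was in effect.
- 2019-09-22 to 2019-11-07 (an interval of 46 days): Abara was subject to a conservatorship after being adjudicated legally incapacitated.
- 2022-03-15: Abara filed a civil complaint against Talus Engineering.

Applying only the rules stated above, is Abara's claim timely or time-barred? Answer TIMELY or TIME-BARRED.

TIMELY

The claim accrued on 2016-09-07 — the later of the 2013-01-16 act and the 2016-09-07 discovery.
54 months from 2016-09-07 is 2021-03-07.
The period was tolled for 387 days by the written tolling agreement (2018-05-18 to 2019-06-09), pushing the deadline to 2022-03-29.
The plaintiff's legal incapacity from 2019-09-22 to 2019-11-07 tolled the period for 46 days, extending the deadline to 2022-05-14.
Abara filed on 2022-03-15, before the 2022-05-14 deadline, so the action is timely.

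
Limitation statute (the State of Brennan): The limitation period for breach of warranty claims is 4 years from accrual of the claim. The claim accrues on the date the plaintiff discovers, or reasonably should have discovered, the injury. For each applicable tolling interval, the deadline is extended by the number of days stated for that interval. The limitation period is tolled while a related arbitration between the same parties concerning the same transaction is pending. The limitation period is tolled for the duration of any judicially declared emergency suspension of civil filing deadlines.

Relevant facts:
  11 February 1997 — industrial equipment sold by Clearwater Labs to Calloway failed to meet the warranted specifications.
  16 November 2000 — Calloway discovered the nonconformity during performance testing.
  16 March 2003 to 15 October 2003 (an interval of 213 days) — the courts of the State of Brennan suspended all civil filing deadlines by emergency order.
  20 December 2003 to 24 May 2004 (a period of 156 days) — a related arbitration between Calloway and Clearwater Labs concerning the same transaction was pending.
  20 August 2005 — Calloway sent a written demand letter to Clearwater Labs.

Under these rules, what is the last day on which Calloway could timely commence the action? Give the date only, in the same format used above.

The claim did not accrue until Calloway discovered the injury on 16 November 2000; the 11 February 1997 act date does not start the clock under the stated rule.
The untolled deadline — 4 years after 16 November 2000 — is 16 November 2004.
The period was tolled for 213 days by the emergency suspension of filing deadlines (16 March 2003 to 15 October 2003), pushing the deadline to 17 June 2005.
The pending related arbitration from 20 December 2003 to 24 May 2004 tolled the period for 156 days, extending the deadline to 20 November 2005.
Nothing else in the chronology tolls or restarts the period.

20 November 2005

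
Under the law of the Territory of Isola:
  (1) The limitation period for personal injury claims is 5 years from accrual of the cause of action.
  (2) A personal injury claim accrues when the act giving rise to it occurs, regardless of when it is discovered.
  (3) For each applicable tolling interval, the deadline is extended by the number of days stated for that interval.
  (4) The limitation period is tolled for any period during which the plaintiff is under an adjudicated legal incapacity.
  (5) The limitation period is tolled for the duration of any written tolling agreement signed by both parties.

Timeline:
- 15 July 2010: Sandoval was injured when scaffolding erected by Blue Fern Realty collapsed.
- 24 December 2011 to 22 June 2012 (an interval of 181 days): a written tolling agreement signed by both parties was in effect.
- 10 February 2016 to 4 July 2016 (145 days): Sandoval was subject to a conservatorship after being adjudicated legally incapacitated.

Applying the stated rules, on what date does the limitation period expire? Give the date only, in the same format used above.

The cause of action accrued on 15 July 2010, the date of the act.
The untolled deadline — 5 years after 15 July 2010 — is 15 July 2015.
The written tolling agreement from 24 December 2011 to 22 June 2012 tolled the period for 181 days, extending the deadline to 12 January 2016.
By the time the plaintiff's legal incapacity began on 10 February 2016, the limitation period had already expired on 12 January 2016; that interval cannot revive it.

12 January 2016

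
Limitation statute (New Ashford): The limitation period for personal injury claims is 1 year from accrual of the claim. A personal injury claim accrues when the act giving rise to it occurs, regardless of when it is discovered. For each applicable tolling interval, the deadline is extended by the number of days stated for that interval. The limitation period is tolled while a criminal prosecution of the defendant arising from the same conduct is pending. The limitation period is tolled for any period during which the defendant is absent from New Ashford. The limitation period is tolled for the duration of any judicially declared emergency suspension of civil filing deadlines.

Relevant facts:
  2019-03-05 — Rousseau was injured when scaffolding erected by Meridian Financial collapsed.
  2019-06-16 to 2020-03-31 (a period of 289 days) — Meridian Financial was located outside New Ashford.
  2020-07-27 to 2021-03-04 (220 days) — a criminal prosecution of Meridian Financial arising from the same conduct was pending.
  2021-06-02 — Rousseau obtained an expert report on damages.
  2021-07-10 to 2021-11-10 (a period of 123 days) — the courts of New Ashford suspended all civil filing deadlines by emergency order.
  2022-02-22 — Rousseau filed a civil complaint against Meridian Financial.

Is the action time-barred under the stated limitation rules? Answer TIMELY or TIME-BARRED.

The claim accrued on 2019-03-05, the date of the act.
Adding the 1 year base period to 2019-03-05 gives a deadline of 2020-03-05, before any tolling.
Because the defendant's absence from the jurisdiction ran from 2019-06-16 to 2020-03-31, the deadline is extended by 289 days to 2020-12-19.
Because the pending criminal prosecution ran from 2020-07-27 to 2021-03-04, the deadline is extended by 220 days to 2021-07-27.
Because the emergency suspension of filing deadlines ran from 2021-07-10 to 2021-11-10, the deadline is extended by 123 days to 2021-11-27.
None of the other events listed affects the running of the period under the stated rules.
Rousseau filed on 2022-02-22, after the 2021-11-27 deadline, so the action is time-barred.

TIME-BARRED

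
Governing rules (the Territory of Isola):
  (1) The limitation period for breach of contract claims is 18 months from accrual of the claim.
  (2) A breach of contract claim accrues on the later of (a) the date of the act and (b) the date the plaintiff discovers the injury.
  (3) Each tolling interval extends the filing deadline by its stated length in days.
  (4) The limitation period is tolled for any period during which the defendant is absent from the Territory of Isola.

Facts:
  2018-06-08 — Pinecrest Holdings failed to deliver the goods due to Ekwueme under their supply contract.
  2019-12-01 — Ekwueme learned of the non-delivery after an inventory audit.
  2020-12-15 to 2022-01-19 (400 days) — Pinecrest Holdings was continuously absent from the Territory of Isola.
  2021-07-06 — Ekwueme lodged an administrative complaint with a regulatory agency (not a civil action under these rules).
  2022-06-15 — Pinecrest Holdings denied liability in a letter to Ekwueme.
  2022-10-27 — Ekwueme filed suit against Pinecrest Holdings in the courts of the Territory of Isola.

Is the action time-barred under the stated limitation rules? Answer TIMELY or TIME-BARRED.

TIME-BARRED

Taking the later of the act (2018-06-08) and discovery (2019-12-01), the claim accrued on 2019-12-01.
18 months from 2019-12-01 is 2021-06-01.
The defendant's absence from the jurisdiction from 2020-12-15 to 2022-01-19 tolled the period for 400 days, extending the deadline to 2022-07-06.
The other events in the timeline have no effect on the limitation period under the stated rules.
The 2022-10-27 filing falls after the 2022-07-06 deadline; the claim is time-barred.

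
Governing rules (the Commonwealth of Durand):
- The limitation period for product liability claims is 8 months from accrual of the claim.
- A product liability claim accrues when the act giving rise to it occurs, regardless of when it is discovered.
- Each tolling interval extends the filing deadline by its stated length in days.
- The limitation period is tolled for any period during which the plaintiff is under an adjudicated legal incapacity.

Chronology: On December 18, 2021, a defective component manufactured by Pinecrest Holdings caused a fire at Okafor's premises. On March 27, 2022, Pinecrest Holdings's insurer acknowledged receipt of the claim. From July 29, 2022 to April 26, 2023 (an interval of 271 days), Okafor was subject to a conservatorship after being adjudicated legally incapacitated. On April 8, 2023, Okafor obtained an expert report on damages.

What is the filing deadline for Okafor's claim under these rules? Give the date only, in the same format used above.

The limitation period began to run on December 18, 2021.
The untolled deadline — 8 months after December 18, 2021 — is August 18, 2022.
The plaintiff's legal incapacity from July 29, 2022 to April 26, 2023 tolled the period for 271 days, extending the deadline to May 16, 2023.
Nothing else in the chronology tolls or restarts the period.

May 16, 2023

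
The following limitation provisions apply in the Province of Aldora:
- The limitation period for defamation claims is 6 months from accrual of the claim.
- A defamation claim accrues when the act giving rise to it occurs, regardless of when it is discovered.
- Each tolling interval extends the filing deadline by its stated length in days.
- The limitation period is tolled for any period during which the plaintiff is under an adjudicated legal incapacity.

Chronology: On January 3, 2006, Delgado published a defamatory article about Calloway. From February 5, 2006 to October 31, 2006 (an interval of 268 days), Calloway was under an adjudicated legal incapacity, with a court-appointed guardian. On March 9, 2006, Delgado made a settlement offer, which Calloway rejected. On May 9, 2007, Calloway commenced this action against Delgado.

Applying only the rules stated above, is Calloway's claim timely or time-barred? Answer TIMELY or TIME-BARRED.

The claim accrued on January 3, 2006, when the wrongful act occurred.
The untolled deadline — 6 months after January 3, 2006 — is July 3, 2006.
The period was tolled for 268 days by the plaintiff's legal incapacity (February 5, 2006 to October 31, 2006), pushing the deadline to March 28, 2007.
Nothing else in the chronology tolls or restarts the period.
Filing on May 9, 2007 missed the March 28, 2007 deadline — the action is time-barred.

TIME-BARRED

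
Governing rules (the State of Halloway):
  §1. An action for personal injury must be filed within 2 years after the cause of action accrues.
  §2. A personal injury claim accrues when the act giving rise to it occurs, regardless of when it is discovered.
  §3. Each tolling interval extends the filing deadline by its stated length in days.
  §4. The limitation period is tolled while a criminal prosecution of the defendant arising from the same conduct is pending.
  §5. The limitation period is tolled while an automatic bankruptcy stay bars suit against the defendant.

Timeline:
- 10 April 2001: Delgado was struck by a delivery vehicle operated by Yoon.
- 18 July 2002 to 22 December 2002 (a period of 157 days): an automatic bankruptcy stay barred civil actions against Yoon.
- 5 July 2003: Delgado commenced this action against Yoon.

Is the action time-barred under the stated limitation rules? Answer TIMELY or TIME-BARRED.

TIMELY

The cause of action accrued on 10 April 2001, the date of the act.
The untolled deadline — 2 years after 10 April 2001 — is 10 April 2003.
The automatic bankruptcy stay from 18 July 2002 to 22 December 2002 tolled the period for 157 days, extending the deadline to 14 September 2003.
Delgado filed on 5 July 2003, before the 14 September 2003 deadline, so the action is timely.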